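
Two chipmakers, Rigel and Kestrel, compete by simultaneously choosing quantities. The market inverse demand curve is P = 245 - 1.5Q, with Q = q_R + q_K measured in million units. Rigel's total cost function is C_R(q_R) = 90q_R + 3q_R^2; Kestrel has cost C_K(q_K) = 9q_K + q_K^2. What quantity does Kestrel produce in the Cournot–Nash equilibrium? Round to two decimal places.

44.25

Rigel's profit: π_R = (245 - 1.5Q)q_R - (90q_R + 3q_R²). Setting ∂π_R/∂q_R = 0: 155 - 9q_R - (3/2)(q_K) = 0.
Kestrel's profit: π_K = (245 - 1.5Q)q_K - (9q_K + q_K²). Setting ∂π_K/∂q_K = 0: 236 - 5q_K - (3/2)(q_R) = 0.
Rearranging gives the reaction functions q_R = (155 - (3/2)q_K)/9 and q_K = (236 - (3/2)q_R)/5.
Substituting one into the other gives q_R = 1684/171 and q_K = 44.2456.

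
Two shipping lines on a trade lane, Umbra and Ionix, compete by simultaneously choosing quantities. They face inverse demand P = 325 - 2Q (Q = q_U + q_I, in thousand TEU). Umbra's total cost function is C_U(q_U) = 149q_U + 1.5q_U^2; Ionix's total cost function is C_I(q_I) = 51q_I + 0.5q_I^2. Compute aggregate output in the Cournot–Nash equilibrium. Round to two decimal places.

Umbra's profit: π_U = (325 - 2Q)q_U - (149q_U + (3/2)q_U²). Setting ∂π_U/∂q_U = 0: 176 - 7q_U - 2(q_I) = 0.
Ionix's first-order condition: 274 - 5q_I - 2(q_U) = 0.
Rearranging gives the reaction functions q_U = (176 - 2q_I)/7 and q_I = (274 - 2q_U)/5.
Substituting one into the other gives q_U = 332/31 and q_I = 1566/31.
Total output Q = 332/31 + 1566/31 = 1898/31.

61.23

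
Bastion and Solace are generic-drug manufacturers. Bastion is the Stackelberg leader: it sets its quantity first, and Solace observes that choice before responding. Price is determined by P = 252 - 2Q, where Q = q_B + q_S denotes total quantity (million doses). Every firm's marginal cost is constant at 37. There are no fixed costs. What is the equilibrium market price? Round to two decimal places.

90.75

Solve by backward induction. Given q_B, the follower Solace maximises π_S = (252 - 2q_B - 2q_S)q_S - 37q_S.
∂π_S/∂q_S = 215 - 2q_B - 4q_S = 0 gives the reaction function q_S = (215 - 2q_B)/4.
Bastion substitutes q_S(q_B) into its own profit: π_B = q_B(252 - 2q_B - (215 - 2q_B)/2) - 37q_B = (289/2 - q_B)q_B - 37q_B.
Maximising: ∂π_B/∂q_B = 215/2 - 2q_B = 0, giving q_B = 215/4.
Then q_S = (215 - 2·(215/4))/4 = 215/8.
Total output Q = 645/8, so price P = 252 - 2·(645/8) = 363/4.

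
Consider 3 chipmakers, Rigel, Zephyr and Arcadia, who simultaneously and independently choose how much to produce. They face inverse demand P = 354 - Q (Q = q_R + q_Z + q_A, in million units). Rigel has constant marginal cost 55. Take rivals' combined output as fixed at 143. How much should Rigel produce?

78

With rivals' combined output fixed at 143, Rigel's profit is π_R = (354 - 143 - q_R)q_R - (55q_R) = (211 - q_R)q_R - (55q_R).
∂π_R/∂q_R = 156 - 2q_R = 0, so q_R = 78.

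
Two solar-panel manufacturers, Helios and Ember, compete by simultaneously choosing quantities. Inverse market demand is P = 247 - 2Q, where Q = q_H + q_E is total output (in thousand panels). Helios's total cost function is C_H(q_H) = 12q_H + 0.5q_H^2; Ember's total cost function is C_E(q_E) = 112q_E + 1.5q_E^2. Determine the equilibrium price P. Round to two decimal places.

145.06

Helios's profit: π_H = (247 - 2Q)q_H - (12q_H + (1/2)q_H²). Setting ∂π_H/∂q_H = 0: 235 - 5q_H - 2(q_E) = 0.
Ember's first-order condition: 135 - 7q_E - 2(q_H) = 0.
So q_H = (235 - 2q_E)/5 and q_E = (135 - 2q_H)/7.
Substituting one into the other gives q_H = 1375/31 and q_E = 205/31.
Total output Q = 1580/31, so price P = 247 - 2·(1580/31) = 145.0645.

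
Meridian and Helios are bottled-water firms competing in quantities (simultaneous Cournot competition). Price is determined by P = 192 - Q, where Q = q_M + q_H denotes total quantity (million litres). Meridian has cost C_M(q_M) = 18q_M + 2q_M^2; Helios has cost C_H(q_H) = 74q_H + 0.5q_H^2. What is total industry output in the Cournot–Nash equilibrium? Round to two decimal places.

Meridian's profit: π_M = (192 - Q)q_M - (18q_M + 2q_M²). Setting ∂π_M/∂q_M = 0: 174 - 6q_M - (q_H) = 0.
Helios's profit: π_H = (192 - Q)q_H - (74q_H + (1/2)q_H²). Setting ∂π_H/∂q_H = 0: 118 - 3q_H - (q_M) = 0.
So q_M = (174 - q_H)/6 and q_H = (118 - q_M)/3.
Substituting one into the other gives q_M = 404/17 and q_H = 534/17.
Total output Q = 404/17 + 534/17 = 938/17.

55.18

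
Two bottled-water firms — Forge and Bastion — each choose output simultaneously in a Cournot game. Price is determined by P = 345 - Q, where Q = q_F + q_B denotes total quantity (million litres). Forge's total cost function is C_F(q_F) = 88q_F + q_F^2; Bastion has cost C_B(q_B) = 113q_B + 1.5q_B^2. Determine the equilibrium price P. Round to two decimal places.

Forge's profit: π_F = (345 - Q)q_F - (88q_F + q_F²). Setting ∂π_F/∂q_F = 0: 257 - 4q_F - (q_B) = 0.
Bastion's first-order condition: 232 - 5q_B - (q_F) = 0.
Rearranging gives the reaction functions q_F = (257 - q_B)/4 and q_B = (232 - q_F)/5.
Substituting one into the other gives q_F = 1053/19 and q_B = 671/19.
Total output Q = 1724/19, so price P = 345 - 1724/19 = 254.2632.

254.26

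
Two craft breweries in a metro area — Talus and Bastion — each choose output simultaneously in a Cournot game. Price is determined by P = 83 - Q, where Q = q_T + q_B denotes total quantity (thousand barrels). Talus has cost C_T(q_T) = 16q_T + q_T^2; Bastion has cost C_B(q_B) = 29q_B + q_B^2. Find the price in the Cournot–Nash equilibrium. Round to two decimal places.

Talus's profit: π_T = (83 - Q)q_T - (16q_T + q_T²). Setting ∂π_T/∂q_T = 0: 67 - 4q_T - (q_B) = 0.
Bastion's first-order condition: 54 - 4q_B - (q_T) = 0.
So q_T = (67 - q_B)/4 and q_B = (54 - q_T)/4.
Solving the pair: q_T = 214/15, q_B = 149/15.
Total output Q = 121/5, so price P = 83 - 121/5 = 294/5.

58.80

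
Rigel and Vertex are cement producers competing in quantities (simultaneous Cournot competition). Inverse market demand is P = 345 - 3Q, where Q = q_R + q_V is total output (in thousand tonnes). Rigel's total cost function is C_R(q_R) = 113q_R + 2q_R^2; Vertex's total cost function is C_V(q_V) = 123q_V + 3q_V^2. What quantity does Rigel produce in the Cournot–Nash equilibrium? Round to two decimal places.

19.08

Rigel's profit: π_R = (345 - 3Q)q_R - (113q_R + 2q_R²). Setting ∂π_R/∂q_R = 0: 232 - 10q_R - 3(q_V) = 0.
Vertex's profit: π_V = (345 - 3Q)q_V - (123q_V + 3q_V²). Setting ∂π_V/∂q_V = 0: 222 - 12q_V - 3(q_R) = 0.
Best responses: q_R = (232 - 3q_V)/10, q_V = (222 - 3q_R)/12.
Solving the pair: q_R = 706/37, q_V = 508/37.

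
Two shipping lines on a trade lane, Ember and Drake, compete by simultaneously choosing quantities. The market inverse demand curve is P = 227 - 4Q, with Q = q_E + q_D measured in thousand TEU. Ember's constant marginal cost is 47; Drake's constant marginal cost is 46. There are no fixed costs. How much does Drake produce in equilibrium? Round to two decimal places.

Ember's profit: π_E = (227 - 4Q)q_E - (47q_E). Setting ∂π_E/∂q_E = 0: 180 - 8q_E - 4(q_D) = 0.
Drake's first-order condition: 181 - 8q_D - 4(q_E) = 0.
So q_E = (180 - 4q_D)/8 and q_D = (181 - 4q_E)/8.
Substituting one into the other gives q_E = 179/12 and q_D = 91/6.

15.17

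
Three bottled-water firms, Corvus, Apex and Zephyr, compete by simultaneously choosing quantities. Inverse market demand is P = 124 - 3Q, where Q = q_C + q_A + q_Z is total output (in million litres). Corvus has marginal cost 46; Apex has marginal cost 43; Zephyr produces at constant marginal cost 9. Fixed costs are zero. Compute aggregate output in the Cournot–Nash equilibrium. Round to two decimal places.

Corvus's profit: π_C = (124 - 3Q)q_C - (46q_C). Setting ∂π_C/∂q_C = 0: 78 - 6q_C - 3(q_A + q_Z) = 0.
Apex's first-order condition: 81 - 6q_A - 3(q_C + q_Z) = 0.
Zephyr's profit: π_Z = (124 - 3Q)q_Z - (9q_Z). Setting ∂π_Z/∂q_Z = 0: 115 - 6q_Z - 3(q_C + q_A) = 0.
Adding the 3 conditions: 274 − 6Q − 6Q = 0, i.e. Q = 137/6.
Back-substituting: q_C = (78 − 137/2)/3 = 19/6, q_A = (81 − 137/2)/3 = 25/6, q_Z = (115 − 137/2)/3 = 31/2.
Total output Q = 19/6 + 25/6 + 31/2 = 137/6.

22.83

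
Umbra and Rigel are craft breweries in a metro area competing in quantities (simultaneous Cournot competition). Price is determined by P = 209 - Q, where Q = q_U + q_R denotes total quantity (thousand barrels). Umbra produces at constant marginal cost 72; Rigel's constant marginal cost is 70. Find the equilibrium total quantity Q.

Umbra's profit: π_U = (209 - Q)q_U - (72q_U). Setting ∂π_U/∂q_U = 0: 137 - 2q_U - (q_R) = 0.
Rigel's profit: π_R = (209 - Q)q_R - (70q_R). Setting ∂π_R/∂q_R = 0: 139 - 2q_R - (q_U) = 0.
Best responses: q_U = (137 - q_R)/2, q_R = (139 - q_U)/2.
Solving the pair: q_U = 45, q_R = 47.
Total output Q = 45 + 47 = 92.

92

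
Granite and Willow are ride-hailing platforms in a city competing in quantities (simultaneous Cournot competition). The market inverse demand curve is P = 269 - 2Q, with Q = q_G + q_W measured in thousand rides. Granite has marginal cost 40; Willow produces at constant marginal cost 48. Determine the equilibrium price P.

119

Granite's profit: π_G = (269 - 2Q)q_G - (40q_G). Setting ∂π_G/∂q_G = 0: 229 - 4q_G - 2(q_W) = 0.
Willow's first-order condition: 221 - 4q_W - 2(q_G) = 0.
Rearranging gives the reaction functions q_G = (229 - 2q_W)/4 and q_W = (221 - 2q_G)/4.
Substituting one into the other gives q_G = 79/2 and q_W = 71/2.
Total output Q = 75, so price P = 269 - 2·75 = 119.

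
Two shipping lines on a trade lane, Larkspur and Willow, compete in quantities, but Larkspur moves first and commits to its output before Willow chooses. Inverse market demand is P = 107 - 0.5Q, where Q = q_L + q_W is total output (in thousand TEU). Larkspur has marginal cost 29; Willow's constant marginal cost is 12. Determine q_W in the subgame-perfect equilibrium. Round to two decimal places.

Solve by backward induction. Given q_L, the follower Willow maximises π_W = (107 - (1/2)q_L - (1/2)q_W)q_W - 12q_W.
Follower FOC: 95 - (1/2)q_L - q_W = 0, so q_W(q_L) = (95 - (1/2)q_L).
The leader anticipates this reaction. Substituting into P = 107 - 0.5Q gives P = 119/2 - (1/4)q_L, so π_L = (119/2 - (1/4)q_L)q_L - 29q_L.
The leader's first-order condition 61/2 - (1/2)q_L = 0 yields q_L = 61.
Then q_W = (95 - (1/2)·61) = 129/2.

64.50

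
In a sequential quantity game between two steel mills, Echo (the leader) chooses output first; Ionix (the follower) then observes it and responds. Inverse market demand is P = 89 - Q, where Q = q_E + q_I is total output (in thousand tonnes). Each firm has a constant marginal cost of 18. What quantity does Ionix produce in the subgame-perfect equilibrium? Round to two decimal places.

17.75

Solve by backward induction. Given q_E, the follower Ionix maximises π_I = (89 - q_E - q_I)q_I - 18q_I.
Setting the follower's marginal profit to zero, 71 - q_E - 2q_I = 0, i.e. q_I = (71 - q_E)/2.
Echo substitutes q_I(q_E) into its own profit: π_E = q_E(89 - q_E - (71 - q_E)/2) - 18q_E = (107/2 - (1/2)q_E)q_E - 18q_E.
The leader's first-order condition 71/2 - q_E = 0 yields q_E = 71/2.
Then q_I = (71 - 71/2)/2 = 71/4.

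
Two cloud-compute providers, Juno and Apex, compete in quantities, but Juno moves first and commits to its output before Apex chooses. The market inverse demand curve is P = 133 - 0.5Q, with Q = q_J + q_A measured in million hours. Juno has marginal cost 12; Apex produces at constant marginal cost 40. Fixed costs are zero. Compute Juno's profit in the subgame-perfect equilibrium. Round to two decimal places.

5550.25

Solve by backward induction. Given q_J, the follower Apex maximises π_A = (133 - (1/2)q_J - (1/2)q_A)q_A - 40q_A.
∂π_A/∂q_A = 93 - (1/2)q_J - q_A = 0 gives the reaction function q_A = (93 - (1/2)q_J).
Juno substitutes q_A(q_J) into its own profit: π_J = q_J(133 - (1/2)q_J - (93 - (1/2)q_J)/2) - 12q_J = (173/2 - (1/4)q_J)q_J - 12q_J.
Maximising: ∂π_J/∂q_J = 149/2 - (1/2)q_J = 0, giving q_J = 149.
Then q_A = (93 - (1/2)·149) = 37/2.
Price P = 133 - (1/2)·(335/2) = 197/4.
Juno's profit: (197/4 - 12)·149 = 5550.2500.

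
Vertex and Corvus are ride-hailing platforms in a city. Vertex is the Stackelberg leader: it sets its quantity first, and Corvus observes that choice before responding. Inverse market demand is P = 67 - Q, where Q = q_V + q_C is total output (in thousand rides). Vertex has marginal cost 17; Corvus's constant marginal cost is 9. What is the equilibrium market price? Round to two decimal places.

The follower Corvus best-responds to any q_V: π_C = (67 - Q)q_C - 9q_C.
Follower FOC: 58 - q_V - 2q_C = 0, so q_C(q_V) = (58 - q_V)/2.
Vertex substitutes q_C(q_V) into its own profit: π_V = q_V(67 - q_V - (58 - q_V)/2) - 17q_V = (38 - (1/2)q_V)q_V - 17q_V.
The leader's first-order condition 21 - q_V = 0 yields q_V = 21.
Then q_C = (58 - 21)/2 = 37/2.
Total output Q = 79/2, so price P = 67 - 79/2 = 55/2.

27.50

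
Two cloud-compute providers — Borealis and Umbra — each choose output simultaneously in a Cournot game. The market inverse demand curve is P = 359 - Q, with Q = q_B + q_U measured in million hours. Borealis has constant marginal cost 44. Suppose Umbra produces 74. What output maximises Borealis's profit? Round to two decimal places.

With the rival's output fixed at 74, Borealis's profit is π_B = (359 - 74 - q_B)q_B - (44q_B) = (285 - q_B)q_B - (44q_B).
∂π_B/∂q_B = 241 - 2q_B = 0, so q_B = 241/2.

120.50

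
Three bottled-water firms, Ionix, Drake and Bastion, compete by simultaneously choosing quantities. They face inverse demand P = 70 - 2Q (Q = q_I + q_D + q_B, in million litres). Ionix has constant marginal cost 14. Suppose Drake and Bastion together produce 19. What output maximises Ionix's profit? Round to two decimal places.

4.50

With rivals' combined output fixed at 19, Ionix's profit is π_I = (70 - 2·19 - 2q_I)q_I - (14q_I) = (32 - 2q_I)q_I - (14q_I).
∂π_I/∂q_I = 18 - 4q_I = 0, so q_I = 9/2.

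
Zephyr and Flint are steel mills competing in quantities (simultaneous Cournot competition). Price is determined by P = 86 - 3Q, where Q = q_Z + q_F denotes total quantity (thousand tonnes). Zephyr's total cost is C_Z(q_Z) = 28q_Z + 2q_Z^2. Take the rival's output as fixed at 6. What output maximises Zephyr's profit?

4

With the rival's output fixed at 6, Zephyr's profit is π_Z = (86 - 3·6 - 3q_Z)q_Z - (28q_Z + 2q_Z²) = (68 - 3q_Z)q_Z - (28q_Z + 2q_Z²).
∂π_Z/∂q_Z = 40 - 10q_Z = 0, so q_Z = 4.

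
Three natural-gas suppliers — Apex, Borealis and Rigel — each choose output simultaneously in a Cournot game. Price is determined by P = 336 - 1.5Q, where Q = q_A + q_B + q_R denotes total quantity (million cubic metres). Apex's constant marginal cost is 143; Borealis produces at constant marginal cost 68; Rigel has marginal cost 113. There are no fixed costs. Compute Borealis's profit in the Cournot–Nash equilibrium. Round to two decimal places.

6272.67

Apex's profit: π_A = (336 - 1.5Q)q_A - (143q_A). Setting ∂π_A/∂q_A = 0: 193 - 3q_A - (3/2)(q_B + q_R) = 0.
Borealis's profit: π_B = (336 - 1.5Q)q_B - (68q_B). Setting ∂π_B/∂q_B = 0: 268 - 3q_B - (3/2)(q_A + q_R) = 0.
Rigel's first-order condition: 223 - 3q_R - (3/2)(q_A + q_B) = 0.
Adding the 3 first-order conditions: 684 − 6Q = 0, so Q = 114.
Back-substituting: q_A = (193 − 171)/(3/2) = 44/3, q_B = (268 − 171)/(3/2) = 194/3, q_R = (223 − 171)/(3/2) = 104/3.
Price P = 336 - (3/2)·114 = 165.
Borealis's profit: (165 - 68)·(194/3) = 6272.6667.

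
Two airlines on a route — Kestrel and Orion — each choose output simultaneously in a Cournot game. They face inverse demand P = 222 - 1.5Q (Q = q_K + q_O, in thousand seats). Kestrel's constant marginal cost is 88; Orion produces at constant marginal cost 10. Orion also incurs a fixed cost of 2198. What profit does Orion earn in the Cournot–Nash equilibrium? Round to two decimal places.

Kestrel's profit: π_K = (222 - 1.5Q)q_K - (88q_K). Setting ∂π_K/∂q_K = 0: 134 - 3q_K - (3/2)(q_O) = 0.
Orion's profit: π_O = (222 - 1.5Q)q_O - (10q_O). Setting ∂π_O/∂q_O = 0: 212 - 3q_O - (3/2)(q_K) = 0.
Rearranging gives the reaction functions q_K = (134 - (3/2)q_O)/3 and q_O = (212 - (3/2)q_K)/3.
Solving the pair: q_K = 112/9, q_O = 580/9.
Price P = 222 - (3/2)·(692/9) = 320/3.
Orion's profit: (320/3 - 10)·(580/9) - 2198 = 4031.6296.

4031.63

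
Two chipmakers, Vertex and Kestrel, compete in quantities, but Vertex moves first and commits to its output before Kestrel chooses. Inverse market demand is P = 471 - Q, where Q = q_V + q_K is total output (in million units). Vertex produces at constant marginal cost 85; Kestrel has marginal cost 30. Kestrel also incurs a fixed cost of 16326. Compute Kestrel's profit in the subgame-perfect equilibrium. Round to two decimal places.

2649.06

Solve by backward induction. Given q_V, the follower Kestrel maximises π_K = (471 - q_V - q_K)q_K - 30q_K.
Setting the follower's marginal profit to zero, 441 - q_V - 2q_K = 0, i.e. q_K = (441 - q_V)/2.
The leader anticipates this reaction. Substituting into P = 471 - Q gives P = 501/2 - (1/2)q_V, so π_V = (501/2 - (1/2)q_V)q_V - 85q_V.
The leader's first-order condition 331/2 - q_V = 0 yields q_V = 331/2.
Then q_K = (441 - 331/2)/2 = 551/4.
Price P = 471 - 1213/4 = 671/4.
Kestrel's profit: (671/4 - 30)·(551/4) - 16326 = 2649.0625.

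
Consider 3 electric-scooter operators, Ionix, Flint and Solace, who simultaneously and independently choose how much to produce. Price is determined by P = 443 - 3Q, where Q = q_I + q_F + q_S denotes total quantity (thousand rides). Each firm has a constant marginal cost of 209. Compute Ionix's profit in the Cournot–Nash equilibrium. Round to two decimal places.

Each firm earns π_i = (443 - 3Q)q_i - 209q_i.
First-order condition (treating rivals' output as given): 234 - 6q_i - 3·Σ_{j≠i} q_j = 0.
By symmetry each firm produces the same amount; substituting Σ_{j≠i} q_j = 2q_i yields q_i = 234/12 = 39/2.
Price P = 443 - 3·(117/2) = 535/2.
Ionix's profit: (535/2 - 209)·(39/2) = 1140.7500.

1140.75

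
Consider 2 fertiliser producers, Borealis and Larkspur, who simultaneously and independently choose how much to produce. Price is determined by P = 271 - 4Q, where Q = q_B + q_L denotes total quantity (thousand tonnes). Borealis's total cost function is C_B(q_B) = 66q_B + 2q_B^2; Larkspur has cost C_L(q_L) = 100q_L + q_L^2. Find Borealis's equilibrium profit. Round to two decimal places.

1035.11

Borealis's profit: π_B = (271 - 4Q)q_B - (66q_B + 2q_B²). Setting ∂π_B/∂q_B = 0: 205 - 12q_B - 4(q_L) = 0.
Larkspur's first-order condition: 171 - 10q_L - 4(q_B) = 0.
Rearranging gives the reaction functions q_B = (205 - 4q_L)/12 and q_L = (171 - 4q_B)/10.
Substituting one into the other gives q_B = 683/52 and q_L = 154/13.
Price P = 271 - 4·(1299/52) = 171.0769.
Borealis's profit: 171.0769·(683/52) - 66·(683/52) - 2(683/52)² = 1035.1087.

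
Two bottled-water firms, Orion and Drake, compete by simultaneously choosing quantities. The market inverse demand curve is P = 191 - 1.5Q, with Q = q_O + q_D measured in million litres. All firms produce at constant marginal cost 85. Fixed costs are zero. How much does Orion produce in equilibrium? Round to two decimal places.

23.56

Each firm earns π_i = (191 - 1.5Q)q_i - 85q_i.
First-order condition (treating rivals' output as given): 106 - 3q_i - (3/2)q_j = 0.
By symmetry each firm produces the same amount; substituting q_j = q_i yields q_i = 106/(9/2) = 212/9.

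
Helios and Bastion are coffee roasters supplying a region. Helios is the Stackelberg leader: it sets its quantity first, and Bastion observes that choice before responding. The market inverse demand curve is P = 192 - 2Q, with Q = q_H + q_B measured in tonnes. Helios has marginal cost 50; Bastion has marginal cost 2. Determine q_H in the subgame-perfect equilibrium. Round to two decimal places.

23.50

The follower Bastion best-responds to any q_H: π_B = (192 - 2Q)q_B - 2q_B.
Setting the follower's marginal profit to zero, 190 - 2q_H - 4q_B = 0, i.e. q_B = (190 - 2q_H)/4.
Helios substitutes q_B(q_H) into its own profit: π_H = q_H(192 - 2q_H - (190 - 2q_H)/2) - 50q_H = (97 - q_H)q_H - 50q_H.
Maximising: ∂π_H/∂q_H = 47 - 2q_H = 0, giving q_H = 47/2.
Then q_B = (190 - 2·(47/2))/4 = 143/4.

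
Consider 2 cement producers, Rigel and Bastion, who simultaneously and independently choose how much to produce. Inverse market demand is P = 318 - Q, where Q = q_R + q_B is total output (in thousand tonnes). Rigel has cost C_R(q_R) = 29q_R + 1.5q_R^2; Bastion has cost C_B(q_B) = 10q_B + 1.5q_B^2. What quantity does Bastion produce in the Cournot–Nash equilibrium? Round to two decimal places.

52.13

Rigel's profit: π_R = (318 - Q)q_R - (29q_R + (3/2)q_R²). Setting ∂π_R/∂q_R = 0: 289 - 5q_R - (q_B) = 0.
Bastion's first-order condition: 308 - 5q_B - (q_R) = 0.
So q_R = (289 - q_B)/5 and q_B = (308 - q_R)/5.
Solving the pair: q_R = 379/8, q_B = 417/8.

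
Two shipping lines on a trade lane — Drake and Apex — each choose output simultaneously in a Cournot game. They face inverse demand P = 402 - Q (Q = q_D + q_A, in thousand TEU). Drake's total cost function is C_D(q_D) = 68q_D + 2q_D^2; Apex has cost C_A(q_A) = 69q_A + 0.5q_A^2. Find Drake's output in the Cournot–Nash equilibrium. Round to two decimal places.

Drake's profit: π_D = (402 - Q)q_D - (68q_D + 2q_D²). Setting ∂π_D/∂q_D = 0: 334 - 6q_D - (q_A) = 0.
Apex's profit: π_A = (402 - Q)q_A - (69q_A + (1/2)q_A²). Setting ∂π_A/∂q_A = 0: 333 - 3q_A - (q_D) = 0.
Best responses: q_D = (334 - q_A)/6, q_A = (333 - q_D)/3.
Solving the pair: q_D = 669/17, q_A = 1664/17.

39.35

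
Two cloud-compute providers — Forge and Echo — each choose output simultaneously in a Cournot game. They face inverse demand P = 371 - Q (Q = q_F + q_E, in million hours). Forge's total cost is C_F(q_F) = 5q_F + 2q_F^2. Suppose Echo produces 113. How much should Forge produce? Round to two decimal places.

42.17

With the rival's output fixed at 113, Forge's profit is π_F = (371 - 113 - q_F)q_F - (5q_F + 2q_F²) = (258 - q_F)q_F - (5q_F + 2q_F²).
∂π_F/∂q_F = 253 - 6q_F = 0, so q_F = 253/6.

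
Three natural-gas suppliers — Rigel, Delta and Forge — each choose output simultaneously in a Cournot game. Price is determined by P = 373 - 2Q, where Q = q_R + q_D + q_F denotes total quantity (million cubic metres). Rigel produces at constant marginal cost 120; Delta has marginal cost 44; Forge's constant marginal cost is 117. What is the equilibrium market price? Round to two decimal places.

Rigel's profit: π_R = (373 - 2Q)q_R - (120q_R). Setting ∂π_R/∂q_R = 0: 253 - 4q_R - 2(q_D + q_F) = 0.
Delta's first-order condition: 329 - 4q_D - 2(q_R + q_F) = 0.
Forge's profit: π_F = (373 - 2Q)q_F - (117q_F). Setting ∂π_F/∂q_F = 0: 256 - 4q_F - 2(q_R + q_D) = 0.
Adding the 3 conditions: 838 − 4Q − 4Q = 0, i.e. Q = 419/4.
Back-substituting: q_R = (253 − 419/2)/2 = 87/4, q_D = (329 − 419/2)/2 = 239/4, q_F = (256 − 419/2)/2 = 93/4.
Total output Q = 419/4, so price P = 373 - 2·(419/4) = 327/2.

163.50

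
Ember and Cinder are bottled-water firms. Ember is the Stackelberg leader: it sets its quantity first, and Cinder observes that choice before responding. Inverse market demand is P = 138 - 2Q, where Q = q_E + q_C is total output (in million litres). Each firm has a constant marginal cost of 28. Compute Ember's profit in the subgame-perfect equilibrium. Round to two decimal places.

756.25

Solve by backward induction. Given q_E, the follower Cinder maximises π_C = (138 - 2q_E - 2q_C)q_C - 28q_C.
Setting the follower's marginal profit to zero, 110 - 2q_E - 4q_C = 0, i.e. q_C = (110 - 2q_E)/4.
Ember substitutes q_C(q_E) into its own profit: π_E = q_E(138 - 2q_E - (110 - 2q_E)/2) - 28q_E = (83 - q_E)q_E - 28q_E.
Leader FOC: 55 - 2q_E = 0, so q_E = 55/2.
Then q_C = (110 - 2·(55/2))/4 = 55/4.
Price P = 138 - 2·(165/4) = 111/2.
Ember's profit: (111/2 - 28)·(55/2) = 756.2500.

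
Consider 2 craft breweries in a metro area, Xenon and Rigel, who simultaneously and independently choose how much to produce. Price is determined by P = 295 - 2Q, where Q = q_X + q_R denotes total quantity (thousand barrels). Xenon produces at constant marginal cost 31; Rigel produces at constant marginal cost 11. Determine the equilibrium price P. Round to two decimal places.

112.33

Xenon's profit: π_X = (295 - 2Q)q_X - (31q_X). Setting ∂π_X/∂q_X = 0: 264 - 4q_X - 2(q_R) = 0.
Rigel's first-order condition: 284 - 4q_R - 2(q_X) = 0.
Rearranging gives the reaction functions q_X = (264 - 2q_R)/4 and q_R = (284 - 2q_X)/4.
Solving the pair: q_X = 122/3, q_R = 152/3.
Total output Q = 274/3, so price P = 295 - 2·(274/3) = 337/3.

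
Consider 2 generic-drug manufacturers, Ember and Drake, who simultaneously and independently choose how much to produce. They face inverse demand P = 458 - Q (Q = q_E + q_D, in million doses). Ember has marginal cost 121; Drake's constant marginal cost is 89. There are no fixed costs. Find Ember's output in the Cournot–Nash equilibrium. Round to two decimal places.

101.67

Ember's profit: π_E = (458 - Q)q_E - (121q_E). Setting ∂π_E/∂q_E = 0: 337 - 2q_E - (q_D) = 0.
Drake's first-order condition: 369 - 2q_D - (q_E) = 0.
Best responses: q_E = (337 - q_D)/2, q_D = (369 - q_E)/2.
Substituting one into the other gives q_E = 305/3 and q_D = 401/3.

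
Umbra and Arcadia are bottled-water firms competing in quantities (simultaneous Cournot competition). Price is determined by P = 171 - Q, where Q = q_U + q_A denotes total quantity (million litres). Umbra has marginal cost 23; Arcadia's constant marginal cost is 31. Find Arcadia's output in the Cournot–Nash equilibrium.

Umbra's profit: π_U = (171 - Q)q_U - (23q_U). Setting ∂π_U/∂q_U = 0: 148 - 2q_U - (q_A) = 0.
Arcadia's profit: π_A = (171 - Q)q_A - (31q_A). Setting ∂π_A/∂q_A = 0: 140 - 2q_A - (q_U) = 0.
Rearranging gives the reaction functions q_U = (148 - q_A)/2 and q_A = (140 - q_U)/2.
Substituting one into the other gives q_U = 52 and q_A = 44.

44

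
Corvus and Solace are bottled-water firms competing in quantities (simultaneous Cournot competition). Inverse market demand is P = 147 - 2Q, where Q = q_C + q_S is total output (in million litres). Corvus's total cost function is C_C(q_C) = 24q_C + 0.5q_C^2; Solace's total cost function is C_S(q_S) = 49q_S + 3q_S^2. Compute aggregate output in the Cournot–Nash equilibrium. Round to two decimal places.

Corvus's profit: π_C = (147 - 2Q)q_C - (24q_C + (1/2)q_C²). Setting ∂π_C/∂q_C = 0: 123 - 5q_C - 2(q_S) = 0.
Solace's profit: π_S = (147 - 2Q)q_S - (49q_S + 3q_S²). Setting ∂π_S/∂q_S = 0: 98 - 10q_S - 2(q_C) = 0.
So q_C = (123 - 2q_S)/5 and q_S = (98 - 2q_C)/10.
Substituting one into the other gives q_C = 517/23 and q_S = 122/23.
Total output Q = 517/23 + 122/23 = 639/23.

27.78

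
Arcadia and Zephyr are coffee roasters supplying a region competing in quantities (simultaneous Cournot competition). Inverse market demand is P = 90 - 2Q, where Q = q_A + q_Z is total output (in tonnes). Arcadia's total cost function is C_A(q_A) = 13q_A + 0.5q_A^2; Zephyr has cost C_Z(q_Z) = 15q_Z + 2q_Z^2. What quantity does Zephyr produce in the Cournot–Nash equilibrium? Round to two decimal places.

6.14

Arcadia's profit: π_A = (90 - 2Q)q_A - (13q_A + (1/2)q_A²). Setting ∂π_A/∂q_A = 0: 77 - 5q_A - 2(q_Z) = 0.
Zephyr's first-order condition: 75 - 8q_Z - 2(q_A) = 0.
Rearranging gives the reaction functions q_A = (77 - 2q_Z)/5 and q_Z = (75 - 2q_A)/8.
Solving the pair: q_A = 233/18, q_Z = 221/36.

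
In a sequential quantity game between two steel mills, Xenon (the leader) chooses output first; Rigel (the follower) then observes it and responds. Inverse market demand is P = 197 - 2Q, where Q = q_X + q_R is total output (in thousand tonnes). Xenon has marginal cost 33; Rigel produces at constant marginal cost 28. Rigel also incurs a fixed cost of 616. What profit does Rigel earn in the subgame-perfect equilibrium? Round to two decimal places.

385.28

The follower Rigel best-responds to any q_X: π_R = (197 - 2Q)q_R - 28q_R.
∂π_R/∂q_R = 169 - 2q_X - 4q_R = 0 gives the reaction function q_R = (169 - 2q_X)/4.
Xenon substitutes q_R(q_X) into its own profit: π_X = q_X(197 - 2q_X - (169 - 2q_X)/2) - 33q_X = (225/2 - q_X)q_X - 33q_X.
Maximising: ∂π_X/∂q_X = 159/2 - 2q_X = 0, giving q_X = 159/4.
Then q_R = (169 - 2·(159/4))/4 = 179/8.
Price P = 197 - 2·(497/8) = 291/4.
Rigel's profit: (291/4 - 28)·(179/8) - 616 = 385.2813.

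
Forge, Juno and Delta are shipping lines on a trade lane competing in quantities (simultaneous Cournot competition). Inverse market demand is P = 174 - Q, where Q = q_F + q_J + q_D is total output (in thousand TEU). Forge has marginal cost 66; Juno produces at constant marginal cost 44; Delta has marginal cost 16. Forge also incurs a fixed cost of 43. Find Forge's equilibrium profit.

38

Forge's profit: π_F = (174 - Q)q_F - (66q_F). Setting ∂π_F/∂q_F = 0: 108 - 2q_F - (q_J + q_D) = 0.
Juno's first-order condition: 130 - 2q_J - (q_F + q_D) = 0.
Delta's first-order condition: 158 - 2q_D - (q_F + q_J) = 0.
Summing all 3 equations gives 396 − 4Q = 0, hence Q = 99.
Back-substituting: q_F = (108 − 99) = 9, q_J = (130 − 99) = 31, q_D = (158 − 99) = 59.
Price P = 174 - 99 = 75.
Forge's profit: (75 - 66)·9 - 43 = 38.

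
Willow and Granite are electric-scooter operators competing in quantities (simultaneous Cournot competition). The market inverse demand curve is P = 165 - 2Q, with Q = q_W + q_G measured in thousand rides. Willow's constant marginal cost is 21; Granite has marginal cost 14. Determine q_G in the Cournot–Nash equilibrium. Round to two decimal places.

26.33

Willow's profit: π_W = (165 - 2Q)q_W - (21q_W). Setting ∂π_W/∂q_W = 0: 144 - 4q_W - 2(q_G) = 0.
Granite's profit: π_G = (165 - 2Q)q_G - (14q_G). Setting ∂π_G/∂q_G = 0: 151 - 4q_G - 2(q_W) = 0.
Best responses: q_W = (144 - 2q_G)/4, q_G = (151 - 2q_W)/4.
Substituting one into the other gives q_W = 137/6 and q_G = 79/3.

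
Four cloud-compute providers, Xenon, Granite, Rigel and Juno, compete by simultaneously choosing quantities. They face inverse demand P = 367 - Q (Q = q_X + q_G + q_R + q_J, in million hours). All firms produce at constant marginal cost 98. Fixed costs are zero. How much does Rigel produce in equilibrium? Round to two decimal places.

53.80

Each firm earns π_i = (367 - Q)q_i - 98q_i.
First-order condition (treating rivals' output as given): 269 - 2q_i - Σ_{j≠i} q_j = 0.
By symmetry each firm produces the same amount; substituting Σ_{j≠i} q_j = 3q_i yields q_i = 269/5.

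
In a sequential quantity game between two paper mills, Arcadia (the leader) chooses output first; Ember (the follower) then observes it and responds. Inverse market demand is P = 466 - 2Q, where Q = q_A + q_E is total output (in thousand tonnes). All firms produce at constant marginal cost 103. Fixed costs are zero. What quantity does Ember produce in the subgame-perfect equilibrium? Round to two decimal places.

Solve by backward induction. Given q_A, the follower Ember maximises π_E = (466 - 2q_A - 2q_E)q_E - 103q_E.
Follower FOC: 363 - 2q_A - 4q_E = 0, so q_E(q_A) = (363 - 2q_A)/4.
The leader anticipates this reaction. Substituting into P = 466 - 2Q gives P = 569/2 - q_A, so π_A = (569/2 - q_A)q_A - 103q_A.
The leader's first-order condition 363/2 - 2q_A = 0 yields q_A = 363/4.
Then q_E = (363 - 2·(363/4))/4 = 363/8.

45.38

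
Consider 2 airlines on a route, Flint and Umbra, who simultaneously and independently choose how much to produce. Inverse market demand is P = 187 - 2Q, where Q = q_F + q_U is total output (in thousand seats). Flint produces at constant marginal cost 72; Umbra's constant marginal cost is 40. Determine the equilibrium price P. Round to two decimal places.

Flint's profit: π_F = (187 - 2Q)q_F - (72q_F). Setting ∂π_F/∂q_F = 0: 115 - 4q_F - 2(q_U) = 0.
Umbra's first-order condition: 147 - 4q_U - 2(q_F) = 0.
So q_F = (115 - 2q_U)/4 and q_U = (147 - 2q_F)/4.
Substituting one into the other gives q_F = 83/6 and q_U = 179/6.
Total output Q = 131/3, so price P = 187 - 2·(131/3) = 299/3.

99.67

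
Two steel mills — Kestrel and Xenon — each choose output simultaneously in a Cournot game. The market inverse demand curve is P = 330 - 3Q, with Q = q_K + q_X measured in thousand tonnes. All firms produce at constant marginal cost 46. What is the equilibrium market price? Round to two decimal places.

A representative firm's profit is π_i = q_i(330 - 3Q) - 46q_i.
Setting ∂π_i/∂q_i = 0 with rivals' quantities fixed: 284 - 6q_i - 3q_j = 0.
With identical firms every q_j equals q_i, so q_j = q_i and 284 = 9q_i, giving q_i = 284/9.
Total output Q = 568/9, so price P = 330 - 3·(568/9) = 422/3.

140.67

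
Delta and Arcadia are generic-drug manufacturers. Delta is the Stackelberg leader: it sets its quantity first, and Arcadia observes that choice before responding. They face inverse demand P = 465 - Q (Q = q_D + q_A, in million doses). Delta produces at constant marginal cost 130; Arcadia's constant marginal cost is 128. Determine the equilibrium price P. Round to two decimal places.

213.25

The follower Arcadia best-responds to any q_D: π_A = (465 - Q)q_A - 128q_A.
Follower FOC: 337 - q_D - 2q_A = 0, so q_A(q_D) = (337 - q_D)/2.
The leader anticipates this reaction. Substituting into P = 465 - Q gives P = 593/2 - (1/2)q_D, so π_D = (593/2 - (1/2)q_D)q_D - 130q_D.
Leader FOC: 333/2 - q_D = 0, so q_D = 333/2.
Then q_A = (337 - 333/2)/2 = 341/4.
Total output Q = 1007/4, so price P = 465 - 1007/4 = 853/4.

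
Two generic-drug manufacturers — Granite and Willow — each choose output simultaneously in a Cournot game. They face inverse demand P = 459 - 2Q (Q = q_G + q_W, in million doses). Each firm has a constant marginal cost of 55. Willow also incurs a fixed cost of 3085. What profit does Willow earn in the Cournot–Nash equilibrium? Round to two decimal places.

5982.56

Each firm earns π_i = (459 - 2Q)q_i - 55q_i.
First-order condition (treating rivals' output as given): 404 - 4q_i - 2q_j = 0.
With identical firms every q_j equals q_i, so q_j = q_i and 404 = 6q_i, giving q_i = 202/3.
Price P = 459 - 2·(404/3) = 569/3.
Willow's profit: (569/3 - 55)·(202/3) - 3085 = 5982.5556.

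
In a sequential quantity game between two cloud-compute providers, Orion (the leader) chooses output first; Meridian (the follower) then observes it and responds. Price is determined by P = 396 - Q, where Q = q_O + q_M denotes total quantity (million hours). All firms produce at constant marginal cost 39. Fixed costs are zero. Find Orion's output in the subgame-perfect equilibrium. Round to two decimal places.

178.50

Solve by backward induction. Given q_O, the follower Meridian maximises π_M = (396 - q_O - q_M)q_M - 39q_M.
Follower FOC: 357 - q_O - 2q_M = 0, so q_M(q_O) = (357 - q_O)/2.
Orion substitutes q_M(q_O) into its own profit: π_O = q_O(396 - q_O - (357 - q_O)/2) - 39q_O = (435/2 - (1/2)q_O)q_O - 39q_O.
The leader's first-order condition 357/2 - q_O = 0 yields q_O = 357/2.
Then q_M = (357 - 357/2)/2 = 357/4.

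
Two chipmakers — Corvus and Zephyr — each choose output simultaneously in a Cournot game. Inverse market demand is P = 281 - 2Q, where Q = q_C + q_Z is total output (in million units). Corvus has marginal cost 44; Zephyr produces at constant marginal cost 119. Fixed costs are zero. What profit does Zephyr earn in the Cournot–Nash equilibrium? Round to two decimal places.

420.50

Corvus's profit: π_C = (281 - 2Q)q_C - (44q_C). Setting ∂π_C/∂q_C = 0: 237 - 4q_C - 2(q_Z) = 0.
Zephyr's profit: π_Z = (281 - 2Q)q_Z - (119q_Z). Setting ∂π_Z/∂q_Z = 0: 162 - 4q_Z - 2(q_C) = 0.
So q_C = (237 - 2q_Z)/4 and q_Z = (162 - 2q_C)/4.
Solving the pair: q_C = 52, q_Z = 29/2.
Price P = 281 - 2·(133/2) = 148.
Zephyr's profit: (148 - 119)·(29/2) = 841/2.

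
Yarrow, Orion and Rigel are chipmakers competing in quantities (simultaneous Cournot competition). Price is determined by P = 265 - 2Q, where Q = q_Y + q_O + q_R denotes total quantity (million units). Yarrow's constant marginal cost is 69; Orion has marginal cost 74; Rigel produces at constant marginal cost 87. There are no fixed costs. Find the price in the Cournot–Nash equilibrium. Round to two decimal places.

123.75

Yarrow's profit: π_Y = (265 - 2Q)q_Y - (69q_Y). Setting ∂π_Y/∂q_Y = 0: 196 - 4q_Y - 2(q_O + q_R) = 0.
Orion's first-order condition: 191 - 4q_O - 2(q_Y + q_R) = 0.
Rigel's profit: π_R = (265 - 2Q)q_R - (87q_R). Setting ∂π_R/∂q_R = 0: 178 - 4q_R - 2(q_Y + q_O) = 0.
Summing all 3 equations gives 565 − 8Q = 0, hence Q = 565/8.
Back-substituting: q_Y = (196 − 565/4)/2 = 219/8, q_O = (191 − 565/4)/2 = 199/8, q_R = (178 − 565/4)/2 = 147/8.
Total output Q = 565/8, so price P = 265 - 2·(565/8) = 495/4.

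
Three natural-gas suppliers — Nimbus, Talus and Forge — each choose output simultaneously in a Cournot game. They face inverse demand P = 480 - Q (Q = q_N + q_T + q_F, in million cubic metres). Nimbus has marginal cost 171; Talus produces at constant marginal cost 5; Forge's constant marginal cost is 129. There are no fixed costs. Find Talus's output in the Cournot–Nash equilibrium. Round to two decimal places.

191.25

Nimbus's profit: π_N = (480 - Q)q_N - (171q_N). Setting ∂π_N/∂q_N = 0: 309 - 2q_N - (q_T + q_F) = 0.
Talus's first-order condition: 475 - 2q_T - (q_N + q_F) = 0.
Forge's profit: π_F = (480 - Q)q_F - (129q_F). Setting ∂π_F/∂q_F = 0: 351 - 2q_F - (q_N + q_T) = 0.
Adding the 3 first-order conditions: 1135 − 4Q = 0, so Q = 1135/4.
Back-substituting: q_N = (309 − 1135/4) = 101/4, q_T = (475 − 1135/4) = 765/4, q_F = (351 − 1135/4) = 269/4.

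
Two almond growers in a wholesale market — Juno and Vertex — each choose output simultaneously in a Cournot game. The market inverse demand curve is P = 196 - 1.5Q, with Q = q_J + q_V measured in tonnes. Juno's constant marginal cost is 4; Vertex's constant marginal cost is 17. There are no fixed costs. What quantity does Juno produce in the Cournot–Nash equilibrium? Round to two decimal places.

Juno's profit: π_J = (196 - 1.5Q)q_J - (4q_J). Setting ∂π_J/∂q_J = 0: 192 - 3q_J - (3/2)(q_V) = 0.
Vertex's first-order condition: 179 - 3q_V - (3/2)(q_J) = 0.
Best responses: q_J = (192 - (3/2)q_V)/3, q_V = (179 - (3/2)q_J)/3.
Solving the pair: q_J = 410/9, q_V = 332/9.

45.56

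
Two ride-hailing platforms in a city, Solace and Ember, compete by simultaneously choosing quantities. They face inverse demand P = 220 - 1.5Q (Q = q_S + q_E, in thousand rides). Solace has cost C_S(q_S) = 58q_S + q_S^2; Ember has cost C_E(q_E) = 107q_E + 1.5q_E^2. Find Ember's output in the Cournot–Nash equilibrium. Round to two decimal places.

11.60

Solace's profit: π_S = (220 - 1.5Q)q_S - (58q_S + q_S²). Setting ∂π_S/∂q_S = 0: 162 - 5q_S - (3/2)(q_E) = 0.
Ember's first-order condition: 113 - 6q_E - (3/2)(q_S) = 0.
Rearranging gives the reaction functions q_S = (162 - (3/2)q_E)/5 and q_E = (113 - (3/2)q_S)/6.
Substituting one into the other gives q_S = 1070/37 and q_E = 1288/111.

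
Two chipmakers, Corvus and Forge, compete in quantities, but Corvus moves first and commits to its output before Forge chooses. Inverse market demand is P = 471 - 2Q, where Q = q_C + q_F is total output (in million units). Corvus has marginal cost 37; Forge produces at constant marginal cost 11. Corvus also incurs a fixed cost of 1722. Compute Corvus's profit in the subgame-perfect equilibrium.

Solve by backward induction. Given q_C, the follower Forge maximises π_F = (471 - 2q_C - 2q_F)q_F - 11q_F.
Follower FOC: 460 - 2q_C - 4q_F = 0, so q_F(q_C) = (460 - 2q_C)/4.
Corvus substitutes q_F(q_C) into its own profit: π_C = q_C(471 - 2q_C - (460 - 2q_C)/2) - 37q_C = (241 - q_C)q_C - 37q_C.
Maximising: ∂π_C/∂q_C = 204 - 2q_C = 0, giving q_C = 102.
Then q_F = (460 - 2·102)/4 = 64.
Price P = 471 - 2·166 = 139.
Corvus's profit: (139 - 37)·102 - 1722 = 8682.

8682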